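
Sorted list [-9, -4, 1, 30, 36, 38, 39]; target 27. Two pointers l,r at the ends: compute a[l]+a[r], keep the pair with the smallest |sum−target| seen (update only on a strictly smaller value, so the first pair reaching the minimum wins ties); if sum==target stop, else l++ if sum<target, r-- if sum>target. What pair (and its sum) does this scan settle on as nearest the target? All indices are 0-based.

pair (-9, 36) with sum 27 (|Δ|=0)

[0,6] -9+39=30 d=3 * → r--
[0,5] -9+38=29 d=2 * → r--
[0,4] -9+36=27 d=0 * → stop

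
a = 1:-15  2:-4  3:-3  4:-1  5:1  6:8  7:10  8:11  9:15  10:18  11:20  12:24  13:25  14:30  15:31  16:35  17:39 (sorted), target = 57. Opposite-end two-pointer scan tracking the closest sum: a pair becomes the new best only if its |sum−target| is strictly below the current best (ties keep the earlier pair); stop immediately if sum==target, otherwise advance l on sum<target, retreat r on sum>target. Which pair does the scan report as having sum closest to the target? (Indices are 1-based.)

pair (18, 39) with sum 57 (|Δ|=0)

[1,17] -15+39=24 d=33 * → l++
[2,17] -4+39=35 d=22 * → l++
[3,17] -3+39=36 d=21 * → l++
[4,17] -1+39=38 d=19 * → l++
[5,17] 1+39=40 d=17 * → l++
[6,17] 8+39=47 d=10 * → l++
[7,17] 10+39=49 d=8 * → l++
[8,17] 11+39=50 d=7 * → l++
[9,17] 15+39=54 d=3 * → l++
[10,17] 18+39=57 d=0 * → stop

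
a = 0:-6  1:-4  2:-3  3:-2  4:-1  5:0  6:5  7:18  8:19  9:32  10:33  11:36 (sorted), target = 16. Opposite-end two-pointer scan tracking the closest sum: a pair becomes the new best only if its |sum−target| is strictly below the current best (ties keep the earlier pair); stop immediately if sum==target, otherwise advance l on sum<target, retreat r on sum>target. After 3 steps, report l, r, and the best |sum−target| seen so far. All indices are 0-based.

[0,11] -6+36=30 d=14 * → r--
[0,10] -6+33=27 d=11 * → r--
[0,9] -6+32=26 d=10 * → r--

l=0, r=8, best |Δ|=10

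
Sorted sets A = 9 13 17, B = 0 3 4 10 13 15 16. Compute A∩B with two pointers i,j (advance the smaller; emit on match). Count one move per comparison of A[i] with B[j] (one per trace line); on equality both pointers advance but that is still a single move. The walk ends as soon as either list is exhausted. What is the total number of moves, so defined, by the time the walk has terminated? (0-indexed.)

i=0 j=0: 9>0, j++
i=0 j=1: 9>3, j++
i=0 j=2: 9>4, j++
i=0 j=3: 9<10, i++
i=1 j=3: 13>10, j++
i=1 j=4: 13==13 emit, i++,j++
i=2 j=5: 17>15, j++
i=2 j=6: 17>16, j++

8 moves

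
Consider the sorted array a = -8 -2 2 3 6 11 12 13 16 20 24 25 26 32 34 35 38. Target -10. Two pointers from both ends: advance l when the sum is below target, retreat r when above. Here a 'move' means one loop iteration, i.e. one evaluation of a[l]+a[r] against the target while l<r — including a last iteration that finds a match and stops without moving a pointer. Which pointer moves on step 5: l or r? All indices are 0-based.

r

l=0 r=16: -8+38=30 >-10, r--
l=0 r=15: -8+35=27 >-10, r--
l=0 r=14: -8+34=26 >-10, r--
l=0 r=13: -8+32=24 >-10, r--
l=0 r=12: -8+26=18 >-10, r--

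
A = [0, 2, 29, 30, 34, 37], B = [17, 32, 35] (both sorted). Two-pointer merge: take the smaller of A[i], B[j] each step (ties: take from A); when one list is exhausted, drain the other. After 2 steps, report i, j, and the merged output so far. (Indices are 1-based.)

i=1 j=1: A[i]=0<=B[j]=17 take 0, i++
i=2 j=1: A[i]=2<=B[j]=17 take 2, i++

i=3, j=1, merged so far=[0, 2]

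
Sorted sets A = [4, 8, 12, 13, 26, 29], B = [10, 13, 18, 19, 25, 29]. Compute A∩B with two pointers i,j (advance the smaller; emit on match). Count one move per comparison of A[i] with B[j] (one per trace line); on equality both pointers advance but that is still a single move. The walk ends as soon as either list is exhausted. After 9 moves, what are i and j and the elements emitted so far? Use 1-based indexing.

i=6, j=6, emitted=[13]

[i=1,j=1] 4<10 → i++
[i=2,j=1] 8<10 → i++
[i=3,j=1] 12>10 → j++
[i=3,j=2] 12<13 → i++
[i=4,j=2] 13==13 emit → i++,j++
[i=5,j=3] 26>18 → j++
[i=5,j=4] 26>19 → j++
[i=5,j=5] 26>25 → j++
[i=5,j=6] 26<29 → i++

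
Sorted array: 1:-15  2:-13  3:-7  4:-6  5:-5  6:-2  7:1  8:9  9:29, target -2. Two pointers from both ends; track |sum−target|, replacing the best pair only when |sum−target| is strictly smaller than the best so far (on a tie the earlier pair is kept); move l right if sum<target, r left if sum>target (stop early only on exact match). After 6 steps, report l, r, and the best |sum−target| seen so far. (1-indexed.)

l=5, r=7, best |Δ|=2

l=1 r=9: -15+29=14 d=16 *, r--
l=1 r=8: -15+9=-6 d=4 *, l++
l=2 r=8: -13+9=-4 d=2 *, l++
l=3 r=8: -7+9=2 d=4, r--
l=3 r=7: -7+1=-6 d=4, l++
l=4 r=7: -6+1=-5 d=3, l++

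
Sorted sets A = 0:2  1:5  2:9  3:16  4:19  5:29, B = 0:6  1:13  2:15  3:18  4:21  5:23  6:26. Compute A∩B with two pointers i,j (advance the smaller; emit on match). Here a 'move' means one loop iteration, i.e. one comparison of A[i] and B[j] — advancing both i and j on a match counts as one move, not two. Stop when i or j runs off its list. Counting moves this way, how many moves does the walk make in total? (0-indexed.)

12 moves

[i=0,j=0] 2<6 → i++
[i=1,j=0] 5<6 → i++
[i=2,j=0] 9>6 → j++
[i=2,j=1] 9<13 → i++
[i=3,j=1] 16>13 → j++
[i=3,j=2] 16>15 → j++
[i=3,j=3] 16<18 → i++
[i=4,j=3] 19>18 → j++
[i=4,j=4] 19<21 → i++
[i=5,j=4] 29>21 → j++
[i=5,j=5] 29>23 → j++
[i=5,j=6] 29>26 → j++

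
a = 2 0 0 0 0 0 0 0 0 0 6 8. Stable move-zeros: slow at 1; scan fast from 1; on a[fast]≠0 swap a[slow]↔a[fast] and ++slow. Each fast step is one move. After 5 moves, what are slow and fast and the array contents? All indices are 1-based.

(s=1,f=1) a[fast]=2≠0 swap→a[1]=2 → slow++,fast++
(s=2,f=2) a[fast]=0 → fast++
(s=2,f=3) a[fast]=0 → fast++
(s=2,f=4) a[fast]=0 → fast++
(s=2,f=5) a[fast]=0 → fast++

slow=2, fast=6, a=[2, 0, 0, 0, 0, 0, 0, 0, 0, 0, 6, 8]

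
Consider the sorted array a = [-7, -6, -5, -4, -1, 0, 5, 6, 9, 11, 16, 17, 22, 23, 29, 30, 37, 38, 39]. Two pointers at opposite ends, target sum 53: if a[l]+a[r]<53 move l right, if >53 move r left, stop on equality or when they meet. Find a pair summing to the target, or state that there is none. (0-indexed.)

(16, 37)

[0,18] -7+39=32 <53 → l++
[1,18] -6+39=33 <53 → l++
[2,18] -5+39=34 <53 → l++
[3,18] -4+39=35 <53 → l++
[4,18] -1+39=38 <53 → l++
[5,18] 0+39=39 <53 → l++
[6,18] 5+39=44 <53 → l++
[7,18] 6+39=45 <53 → l++
[8,18] 9+39=48 <53 → l++
[9,18] 11+39=50 <53 → l++
[10,18] 16+39=55 >53 → r--
[10,17] 16+38=54 >53 → r--
[10,16] 16+37=53 → found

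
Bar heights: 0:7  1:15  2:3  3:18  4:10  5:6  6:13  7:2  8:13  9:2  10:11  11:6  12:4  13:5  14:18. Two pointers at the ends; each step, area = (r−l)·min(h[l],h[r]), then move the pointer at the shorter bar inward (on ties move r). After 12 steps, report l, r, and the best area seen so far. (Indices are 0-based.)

l=0 r=14: min(7,18)*14=98 best=98 *, l++
l=1 r=14: min(15,18)*13=195 best=195 *, l++
l=2 r=14: min(3,18)*12=36 best=195, l++
l=3 r=14: min(18,18)*11=198 best=198 *, r--
l=3 r=13: min(18,5)*10=50 best=198, r--
l=3 r=12: min(18,4)*9=36 best=198, r--
l=3 r=11: min(18,6)*8=48 best=198, r--
l=3 r=10: min(18,11)*7=77 best=198, r--
l=3 r=9: min(18,2)*6=12 best=198, r--
l=3 r=8: min(18,13)*5=65 best=198, r--
l=3 r=7: min(18,2)*4=8 best=198, r--
l=3 r=6: min(18,13)*3=39 best=198, r--

l=3, r=5, best area=198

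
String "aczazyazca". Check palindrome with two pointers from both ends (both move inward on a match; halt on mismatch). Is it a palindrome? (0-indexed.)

[0,9] 'a'=='a' → l++,r--
[1,8] 'c'=='c' → l++,r--
[2,7] 'z'=='z' → l++,r--
[3,6] 'a'=='a' → l++,r--
[4,5] 'z'!='y' → stop

not a palindrome (mismatch at 4,5)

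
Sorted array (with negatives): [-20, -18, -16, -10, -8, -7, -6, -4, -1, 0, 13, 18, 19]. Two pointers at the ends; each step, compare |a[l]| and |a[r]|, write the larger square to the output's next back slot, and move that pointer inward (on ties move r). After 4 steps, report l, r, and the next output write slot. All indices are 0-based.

l=2, r=10, next write slot=8

l=0 r=12: |-20|>|19| out[12]=400, l++
l=1 r=12: |-18|<=|19| out[11]=361, r--
l=1 r=11: |-18|<=|18| out[10]=324, r--
l=1 r=10: |-18|>|13| out[9]=324, l++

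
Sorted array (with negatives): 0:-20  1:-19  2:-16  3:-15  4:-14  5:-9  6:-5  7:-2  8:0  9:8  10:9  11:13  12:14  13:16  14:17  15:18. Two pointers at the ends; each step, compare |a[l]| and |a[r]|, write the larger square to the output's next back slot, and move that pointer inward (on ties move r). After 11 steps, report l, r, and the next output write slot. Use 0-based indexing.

l=5, r=9, next write slot=4

[0,15] |-20|>|18| out[15]=400 → l++
[1,15] |-19|>|18| out[14]=361 → l++
[2,15] |-16|<=|18| out[13]=324 → r--
[2,14] |-16|<=|17| out[12]=289 → r--
[2,13] |-16|<=|16| out[11]=256 → r--
[2,12] |-16|>|14| out[10]=256 → l++
[3,12] |-15|>|14| out[9]=225 → l++
[4,12] |-14|<=|14| out[8]=196 → r--
[4,11] |-14|>|13| out[7]=196 → l++
[5,11] |-9|<=|13| out[6]=169 → r--
[5,10] |-9|<=|9| out[5]=81 → r--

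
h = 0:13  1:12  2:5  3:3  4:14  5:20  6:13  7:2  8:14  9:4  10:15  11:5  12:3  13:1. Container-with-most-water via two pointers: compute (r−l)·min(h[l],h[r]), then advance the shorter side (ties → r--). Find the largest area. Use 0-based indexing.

max area = 130

l=0 r=13: min(13,1)*13=13 best=13 *, r--
l=0 r=12: min(13,3)*12=36 best=36 *, r--
l=0 r=11: min(13,5)*11=55 best=55 *, r--
l=0 r=10: min(13,15)*10=130 best=130 *, l++
l=1 r=10: min(12,15)*9=108 best=130, l++
l=2 r=10: min(5,15)*8=40 best=130, l++
l=3 r=10: min(3,15)*7=21 best=130, l++
l=4 r=10: min(14,15)*6=84 best=130, l++
l=5 r=10: min(20,15)*5=75 best=130, r--
l=5 r=9: min(20,4)*4=16 best=130, r--
l=5 r=8: min(20,14)*3=42 best=130, r--
l=5 r=7: min(20,2)*2=4 best=130, r--
l=5 r=6: min(20,13)*1=13 best=130, r--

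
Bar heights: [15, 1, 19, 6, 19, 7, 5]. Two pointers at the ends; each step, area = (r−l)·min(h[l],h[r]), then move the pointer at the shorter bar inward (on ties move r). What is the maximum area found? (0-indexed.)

[0,6] min(15,5)*6=30 best=30 * → r--
[0,5] min(15,7)*5=35 best=35 * → r--
[0,4] min(15,19)*4=60 best=60 * → l++
[1,4] min(1,19)*3=3 best=60 → l++
[2,4] min(19,19)*2=38 best=60 → r--
[2,3] min(19,6)*1=6 best=60 → r--

max area = 60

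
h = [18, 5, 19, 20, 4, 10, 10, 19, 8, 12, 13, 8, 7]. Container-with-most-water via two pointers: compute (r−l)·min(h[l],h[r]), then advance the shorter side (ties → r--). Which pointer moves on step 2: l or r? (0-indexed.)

l=0 r=12: min(18,7)*12=84 best=84 *, r--
l=0 r=11: min(18,8)*11=88 best=88 *, r--

r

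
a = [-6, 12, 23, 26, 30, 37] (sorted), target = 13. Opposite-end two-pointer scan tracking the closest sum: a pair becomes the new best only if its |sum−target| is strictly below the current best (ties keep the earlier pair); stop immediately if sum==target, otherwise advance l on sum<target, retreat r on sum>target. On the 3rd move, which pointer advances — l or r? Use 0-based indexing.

r

[0,5] -6+37=31 d=18 * → r--
[0,4] -6+30=24 d=11 * → r--
[0,3] -6+26=20 d=7 * → r--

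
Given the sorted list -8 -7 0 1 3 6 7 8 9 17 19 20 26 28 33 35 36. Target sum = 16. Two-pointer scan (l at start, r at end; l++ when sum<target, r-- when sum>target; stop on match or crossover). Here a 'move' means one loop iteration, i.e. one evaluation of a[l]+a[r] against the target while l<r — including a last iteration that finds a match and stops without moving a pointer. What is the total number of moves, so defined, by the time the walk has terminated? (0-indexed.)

[0,16] -8+36=28 >16 → r--
[0,15] -8+35=27 >16 → r--
[0,14] -8+33=25 >16 → r--
[0,13] -8+28=20 >16 → r--
[0,12] -8+26=18 >16 → r--
[0,11] -8+20=12 <16 → l++
[1,11] -7+20=13 <16 → l++
[2,11] 0+20=20 >16 → r--
[2,10] 0+19=19 >16 → r--
[2,9] 0+17=17 >16 → r--
[2,8] 0+9=9 <16 → l++
[3,8] 1+9=10 <16 → l++
[4,8] 3+9=12 <16 → l++
[5,8] 6+9=15 <16 → l++
[6,8] 7+9=16 → found

15 moves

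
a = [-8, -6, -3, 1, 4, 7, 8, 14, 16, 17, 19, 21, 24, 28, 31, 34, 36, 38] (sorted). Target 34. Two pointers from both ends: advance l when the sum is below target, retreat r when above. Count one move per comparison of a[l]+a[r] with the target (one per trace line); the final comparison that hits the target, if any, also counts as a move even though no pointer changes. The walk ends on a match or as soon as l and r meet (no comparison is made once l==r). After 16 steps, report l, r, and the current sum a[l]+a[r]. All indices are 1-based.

[1,18] -8+38=30 <34 → l++
[2,18] -6+38=32 <34 → l++
[3,18] -3+38=35 >34 → r--
[3,17] -3+36=33 <34 → l++
[4,17] 1+36=37 >34 → r--
[4,16] 1+34=35 >34 → r--
[4,15] 1+31=32 <34 → l++
[5,15] 4+31=35 >34 → r--
[5,14] 4+28=32 <34 → l++
[6,14] 7+28=35 >34 → r--
[6,13] 7+24=31 <34 → l++
[7,13] 8+24=32 <34 → l++
[8,13] 14+24=38 >34 → r--
[8,12] 14+21=35 >34 → r--
[8,11] 14+19=33 <34 → l++
[9,11] 16+19=35 >34 → r--

l=9, r=10, sum=33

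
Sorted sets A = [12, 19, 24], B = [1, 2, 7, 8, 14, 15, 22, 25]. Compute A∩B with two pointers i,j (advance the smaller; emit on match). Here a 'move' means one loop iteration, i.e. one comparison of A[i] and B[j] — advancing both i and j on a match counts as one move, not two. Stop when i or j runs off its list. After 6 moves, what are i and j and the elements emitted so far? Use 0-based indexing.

i=0 j=0: 12>1, j++
i=0 j=1: 12>2, j++
i=0 j=2: 12>7, j++
i=0 j=3: 12>8, j++
i=0 j=4: 12<14, i++
i=1 j=4: 19>14, j++

i=1, j=5, emitted=[]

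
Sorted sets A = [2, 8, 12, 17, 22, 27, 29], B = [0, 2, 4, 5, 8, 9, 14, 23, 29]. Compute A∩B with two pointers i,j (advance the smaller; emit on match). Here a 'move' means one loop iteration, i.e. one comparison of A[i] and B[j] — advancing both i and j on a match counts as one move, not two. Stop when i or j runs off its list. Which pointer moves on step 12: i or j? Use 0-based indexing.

[i=0,j=0] 2>0 → j++
[i=0,j=1] 2==2 emit → i++,j++
[i=1,j=2] 8>4 → j++
[i=1,j=3] 8>5 → j++
[i=1,j=4] 8==8 emit → i++,j++
[i=2,j=5] 12>9 → j++
[i=2,j=6] 12<14 → i++
[i=3,j=6] 17>14 → j++
[i=3,j=7] 17<23 → i++
[i=4,j=7] 22<23 → i++
[i=5,j=7] 27>23 → j++
[i=5,j=8] 27<29 → i++

i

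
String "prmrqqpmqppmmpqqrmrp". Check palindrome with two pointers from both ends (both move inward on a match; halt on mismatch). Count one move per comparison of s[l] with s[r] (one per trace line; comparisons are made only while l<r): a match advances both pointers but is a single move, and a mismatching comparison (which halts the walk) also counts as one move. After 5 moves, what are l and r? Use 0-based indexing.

l=0 r=19: 'p'=='p', l++,r--
l=1 r=18: 'r'=='r', l++,r--
l=2 r=17: 'm'=='m', l++,r--
l=3 r=16: 'r'=='r', l++,r--
l=4 r=15: 'q'=='q', l++,r--

l=5, r=14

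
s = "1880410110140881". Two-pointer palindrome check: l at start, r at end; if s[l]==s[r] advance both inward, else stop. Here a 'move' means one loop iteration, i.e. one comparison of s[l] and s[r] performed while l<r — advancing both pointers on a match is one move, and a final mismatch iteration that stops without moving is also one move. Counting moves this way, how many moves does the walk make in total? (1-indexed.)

l=1 r=16: '1'=='1', l++,r--
l=2 r=15: '8'=='8', l++,r--
l=3 r=14: '8'=='8', l++,r--
l=4 r=13: '0'=='0', l++,r--
l=5 r=12: '4'=='4', l++,r--
l=6 r=11: '1'=='1', l++,r--
l=7 r=10: '0'=='0', l++,r--
l=8 r=9: '1'=='1', l++,r--

8 moves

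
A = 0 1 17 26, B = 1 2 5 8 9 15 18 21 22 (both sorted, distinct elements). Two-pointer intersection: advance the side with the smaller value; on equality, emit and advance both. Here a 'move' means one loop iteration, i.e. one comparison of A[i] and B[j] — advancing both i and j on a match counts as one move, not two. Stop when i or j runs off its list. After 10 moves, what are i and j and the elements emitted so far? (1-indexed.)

i=4, j=9, emitted=[1]

[i=1,j=1] 0<1 → i++
[i=2,j=1] 1==1 emit → i++,j++
[i=3,j=2] 17>2 → j++
[i=3,j=3] 17>5 → j++
[i=3,j=4] 17>8 → j++
[i=3,j=5] 17>9 → j++
[i=3,j=6] 17>15 → j++
[i=3,j=7] 17<18 → i++
[i=4,j=7] 26>18 → j++
[i=4,j=8] 26>21 → j++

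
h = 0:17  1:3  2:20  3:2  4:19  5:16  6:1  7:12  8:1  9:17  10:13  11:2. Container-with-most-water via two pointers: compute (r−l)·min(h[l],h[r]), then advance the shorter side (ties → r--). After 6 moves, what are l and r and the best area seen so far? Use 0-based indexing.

l=0, r=5, best area=153

l=0 r=11: min(17,2)*11=22 best=22 *, r--
l=0 r=10: min(17,13)*10=130 best=130 *, r--
l=0 r=9: min(17,17)*9=153 best=153 *, r--
l=0 r=8: min(17,1)*8=8 best=153, r--
l=0 r=7: min(17,12)*7=84 best=153, r--
l=0 r=6: min(17,1)*6=6 best=153, r--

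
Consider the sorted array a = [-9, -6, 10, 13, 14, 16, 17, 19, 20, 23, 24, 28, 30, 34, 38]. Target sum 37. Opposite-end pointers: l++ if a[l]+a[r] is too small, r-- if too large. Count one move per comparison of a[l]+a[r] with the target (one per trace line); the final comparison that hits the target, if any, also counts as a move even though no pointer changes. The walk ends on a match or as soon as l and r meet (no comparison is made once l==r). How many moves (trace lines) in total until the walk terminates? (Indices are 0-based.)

8 moves

[0,14] -9+38=29 <37 → l++
[1,14] -6+38=32 <37 → l++
[2,14] 10+38=48 >37 → r--
[2,13] 10+34=44 >37 → r--
[2,12] 10+30=40 >37 → r--
[2,11] 10+28=38 >37 → r--
[2,10] 10+24=34 <37 → l++
[3,10] 13+24=37 → found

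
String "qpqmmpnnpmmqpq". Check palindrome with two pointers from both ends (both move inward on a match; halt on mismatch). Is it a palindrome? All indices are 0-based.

l=0 r=13: 'q'=='q', l++,r--
l=1 r=12: 'p'=='p', l++,r--
l=2 r=11: 'q'=='q', l++,r--
l=3 r=10: 'm'=='m', l++,r--
l=4 r=9: 'm'=='m', l++,r--
l=5 r=8: 'p'=='p', l++,r--
l=6 r=7: 'n'=='n', l++,r--

palindrome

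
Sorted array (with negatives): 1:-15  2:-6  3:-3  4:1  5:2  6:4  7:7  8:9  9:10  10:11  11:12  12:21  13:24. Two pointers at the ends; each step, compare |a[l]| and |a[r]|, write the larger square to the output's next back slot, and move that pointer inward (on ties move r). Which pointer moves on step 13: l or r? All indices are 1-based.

r

l=1 r=13: |-15|<=|24| out[13]=576, r--
l=1 r=12: |-15|<=|21| out[12]=441, r--
l=1 r=11: |-15|>|12| out[11]=225, l++
l=2 r=11: |-6|<=|12| out[10]=144, r--
l=2 r=10: |-6|<=|11| out[9]=121, r--
l=2 r=9: |-6|<=|10| out[8]=100, r--
l=2 r=8: |-6|<=|9| out[7]=81, r--
l=2 r=7: |-6|<=|7| out[6]=49, r--
l=2 r=6: |-6|>|4| out[5]=36, l++
l=3 r=6: |-3|<=|4| out[4]=16, r--
l=3 r=5: |-3|>|2| out[3]=9, l++
l=4 r=5: |1|<=|2| out[2]=4, r--
l=4 r=4: |1|<=|1| out[1]=1, r--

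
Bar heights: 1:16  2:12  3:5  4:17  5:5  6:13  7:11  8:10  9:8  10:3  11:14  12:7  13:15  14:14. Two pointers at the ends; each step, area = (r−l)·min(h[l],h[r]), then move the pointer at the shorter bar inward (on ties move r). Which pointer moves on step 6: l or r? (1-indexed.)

[1,14] min(16,14)*13=182 best=182 * → r--
[1,13] min(16,15)*12=180 best=182 → r--
[1,12] min(16,7)*11=77 best=182 → r--
[1,11] min(16,14)*10=140 best=182 → r--
[1,10] min(16,3)*9=27 best=182 → r--
[1,9] min(16,8)*8=64 best=182 → r--

r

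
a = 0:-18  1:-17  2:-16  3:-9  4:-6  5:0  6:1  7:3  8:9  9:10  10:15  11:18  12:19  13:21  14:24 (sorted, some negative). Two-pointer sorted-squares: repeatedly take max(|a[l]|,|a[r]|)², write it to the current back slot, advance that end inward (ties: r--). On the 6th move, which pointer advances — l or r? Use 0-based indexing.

l=0 r=14: |-18|<=|24| out[14]=576, r--
l=0 r=13: |-18|<=|21| out[13]=441, r--
l=0 r=12: |-18|<=|19| out[12]=361, r--
l=0 r=11: |-18|<=|18| out[11]=324, r--
l=0 r=10: |-18|>|15| out[10]=324, l++
l=1 r=10: |-17|>|15| out[9]=289, l++

l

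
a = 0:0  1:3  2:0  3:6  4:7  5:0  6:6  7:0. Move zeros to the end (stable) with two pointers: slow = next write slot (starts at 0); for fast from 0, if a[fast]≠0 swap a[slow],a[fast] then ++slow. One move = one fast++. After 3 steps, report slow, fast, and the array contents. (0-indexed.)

slow=1, fast=3, a=[3, 0, 0, 6, 7, 0, 6, 0]

(s=0,f=0) a[fast]=0 → fast++
(s=0,f=1) a[fast]=3≠0 swap→a[0]=3 → slow++,fast++
(s=1,f=2) a[fast]=0 → fast++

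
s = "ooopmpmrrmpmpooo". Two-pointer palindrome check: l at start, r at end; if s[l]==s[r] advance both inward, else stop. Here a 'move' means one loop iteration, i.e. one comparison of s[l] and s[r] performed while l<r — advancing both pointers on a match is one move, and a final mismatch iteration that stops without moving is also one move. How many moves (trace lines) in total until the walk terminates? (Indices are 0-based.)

8 moves

[0,15] 'o'=='o' → l++,r--
[1,14] 'o'=='o' → l++,r--
[2,13] 'o'=='o' → l++,r--
[3,12] 'p'=='p' → l++,r--
[4,11] 'm'=='m' → l++,r--
[5,10] 'p'=='p' → l++,r--
[6,9] 'm'=='m' → l++,r--
[7,8] 'r'=='r' → l++,r--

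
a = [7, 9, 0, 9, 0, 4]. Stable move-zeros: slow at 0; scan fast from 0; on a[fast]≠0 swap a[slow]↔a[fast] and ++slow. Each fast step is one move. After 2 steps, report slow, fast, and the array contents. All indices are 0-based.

slow=2, fast=2, a=[7, 9, 0, 9, 0, 4]

slow=0 fast=0: a[fast]=7≠0 swap→a[0]=7, slow++,fast++
slow=1 fast=1: a[fast]=9≠0 swap→a[1]=9, slow++,fast++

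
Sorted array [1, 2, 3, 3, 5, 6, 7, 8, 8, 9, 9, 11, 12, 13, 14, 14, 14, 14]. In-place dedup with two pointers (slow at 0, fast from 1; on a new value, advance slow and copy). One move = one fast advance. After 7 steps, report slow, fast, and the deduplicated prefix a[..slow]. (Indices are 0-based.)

slow=6, fast=8, prefix=[1, 2, 3, 5, 6, 7, 8]

(s=0,f=1) a[fast]=2≠a[slow]=1 write a[1]=2 → slow++,fast++
(s=1,f=2) a[fast]=3≠a[slow]=2 write a[2]=3 → slow++,fast++
(s=2,f=3) a[fast]=3=a[slow] dup → fast++
(s=2,f=4) a[fast]=5≠a[slow]=3 write a[3]=5 → slow++,fast++
(s=3,f=5) a[fast]=6≠a[slow]=5 write a[4]=6 → slow++,fast++
(s=4,f=6) a[fast]=7≠a[slow]=6 write a[5]=7 → slow++,fast++
(s=5,f=7) a[fast]=8≠a[slow]=7 write a[6]=8 → slow++,fast++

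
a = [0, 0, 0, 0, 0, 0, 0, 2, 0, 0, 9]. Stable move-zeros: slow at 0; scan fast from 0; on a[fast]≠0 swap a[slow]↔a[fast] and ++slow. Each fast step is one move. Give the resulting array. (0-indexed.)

(s=0,f=0) a[fast]=0 → fast++
(s=0,f=1) a[fast]=0 → fast++
(s=0,f=2) a[fast]=0 → fast++
(s=0,f=3) a[fast]=0 → fast++
(s=0,f=4) a[fast]=0 → fast++
(s=0,f=5) a[fast]=0 → fast++
(s=0,f=6) a[fast]=0 → fast++
(s=0,f=7) a[fast]=2≠0 swap→a[0]=2 → slow++,fast++
(s=1,f=8) a[fast]=0 → fast++
(s=1,f=9) a[fast]=0 → fast++
(s=1,f=10) a[fast]=9≠0 swap→a[1]=9 → slow++,fast++

[2, 9, 0, 0, 0, 0, 0, 0, 0, 0, 0]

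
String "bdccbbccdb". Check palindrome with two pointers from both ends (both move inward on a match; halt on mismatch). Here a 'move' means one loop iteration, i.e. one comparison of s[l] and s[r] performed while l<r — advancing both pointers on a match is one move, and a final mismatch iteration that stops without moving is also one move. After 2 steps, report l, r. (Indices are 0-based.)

l=2, r=7

l=0 r=9: 'b'=='b', l++,r--
l=1 r=8: 'd'=='d', l++,r--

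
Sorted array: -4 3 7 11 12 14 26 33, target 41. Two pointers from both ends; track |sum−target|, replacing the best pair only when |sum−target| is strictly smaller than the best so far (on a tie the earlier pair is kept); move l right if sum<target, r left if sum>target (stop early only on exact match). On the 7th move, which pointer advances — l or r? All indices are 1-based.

l=1 r=8: -4+33=29 d=12 *, l++
l=2 r=8: 3+33=36 d=5 *, l++
l=3 r=8: 7+33=40 d=1 *, l++
l=4 r=8: 11+33=44 d=3, r--
l=4 r=7: 11+26=37 d=4, l++
l=5 r=7: 12+26=38 d=3, l++
l=6 r=7: 14+26=40 d=1, l++

l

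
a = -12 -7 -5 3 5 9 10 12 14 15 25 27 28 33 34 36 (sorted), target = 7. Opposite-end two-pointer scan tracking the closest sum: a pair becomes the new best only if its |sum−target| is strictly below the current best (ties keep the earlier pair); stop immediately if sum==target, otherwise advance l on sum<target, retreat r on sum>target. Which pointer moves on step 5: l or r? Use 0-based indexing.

r

[0,15] -12+36=24 d=17 * → r--
[0,14] -12+34=22 d=15 * → r--
[0,13] -12+33=21 d=14 * → r--
[0,12] -12+28=16 d=9 * → r--
[0,11] -12+27=15 d=8 * → r--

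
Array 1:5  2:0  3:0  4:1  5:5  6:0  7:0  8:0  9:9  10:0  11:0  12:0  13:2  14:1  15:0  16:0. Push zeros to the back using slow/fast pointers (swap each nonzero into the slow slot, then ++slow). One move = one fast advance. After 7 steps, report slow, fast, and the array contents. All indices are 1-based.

(s=1,f=1) a[fast]=5≠0 swap→a[1]=5 → slow++,fast++
(s=2,f=2) a[fast]=0 → fast++
(s=2,f=3) a[fast]=0 → fast++
(s=2,f=4) a[fast]=1≠0 swap→a[2]=1 → slow++,fast++
(s=3,f=5) a[fast]=5≠0 swap→a[3]=5 → slow++,fast++
(s=4,f=6) a[fast]=0 → fast++
(s=4,f=7) a[fast]=0 → fast++

slow=4, fast=8, a=[5, 1, 5, 0, 0, 0, 0, 0, 9, 0, 0, 0, 2, 1, 0, 0]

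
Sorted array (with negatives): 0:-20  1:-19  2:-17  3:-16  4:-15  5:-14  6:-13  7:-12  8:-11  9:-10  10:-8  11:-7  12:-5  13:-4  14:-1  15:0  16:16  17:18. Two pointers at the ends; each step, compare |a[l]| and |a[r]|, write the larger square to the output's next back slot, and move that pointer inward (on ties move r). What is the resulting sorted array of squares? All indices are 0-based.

l=0 r=17: |-20|>|18| out[17]=400, l++
l=1 r=17: |-19|>|18| out[16]=361, l++
l=2 r=17: |-17|<=|18| out[15]=324, r--
l=2 r=16: |-17|>|16| out[14]=289, l++
l=3 r=16: |-16|<=|16| out[13]=256, r--
l=3 r=15: |-16|>|0| out[12]=256, l++
l=4 r=15: |-15|>|0| out[11]=225, l++
l=5 r=15: |-14|>|0| out[10]=196, l++
l=6 r=15: |-13|>|0| out[9]=169, l++
l=7 r=15: |-12|>|0| out[8]=144, l++
l=8 r=15: |-11|>|0| out[7]=121, l++
l=9 r=15: |-10|>|0| out[6]=100, l++
l=10 r=15: |-8|>|0| out[5]=64, l++
l=11 r=15: |-7|>|0| out[4]=49, l++
l=12 r=15: |-5|>|0| out[3]=25, l++
l=13 r=15: |-4|>|0| out[2]=16, l++
l=14 r=15: |-1|>|0| out[1]=1, l++
l=15 r=15: |0|<=|0| out[0]=0, r--

[0, 1, 16, 25, 49, 64, 100, 121, 144, 169, 196, 225, 256, 256, 289, 324, 361, 400]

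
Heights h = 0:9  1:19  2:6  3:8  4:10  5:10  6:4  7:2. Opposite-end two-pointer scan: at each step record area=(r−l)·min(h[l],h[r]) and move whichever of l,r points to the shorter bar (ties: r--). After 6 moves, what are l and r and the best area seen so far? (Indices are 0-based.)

[0,7] min(9,2)*7=14 best=14 * → r--
[0,6] min(9,4)*6=24 best=24 * → r--
[0,5] min(9,10)*5=45 best=45 * → l++
[1,5] min(19,10)*4=40 best=45 → r--
[1,4] min(19,10)*3=30 best=45 → r--
[1,3] min(19,8)*2=16 best=45 → r--

l=1, r=2, best area=45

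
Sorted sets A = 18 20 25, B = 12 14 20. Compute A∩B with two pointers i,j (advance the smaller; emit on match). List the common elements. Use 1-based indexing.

i=1 j=1: 18>12, j++
i=1 j=2: 18>14, j++
i=1 j=3: 18<20, i++
i=2 j=3: 20==20 emit, i++,j++

intersection = [20]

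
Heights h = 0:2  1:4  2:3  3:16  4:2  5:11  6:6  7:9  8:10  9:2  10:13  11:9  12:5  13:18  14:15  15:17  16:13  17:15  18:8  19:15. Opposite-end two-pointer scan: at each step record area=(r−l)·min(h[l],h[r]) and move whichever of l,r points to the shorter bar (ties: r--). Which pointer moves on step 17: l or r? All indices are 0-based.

l

[0,19] min(2,15)*19=38 best=38 * → l++
[1,19] min(4,15)*18=72 best=72 * → l++
[2,19] min(3,15)*17=51 best=72 → l++
[3,19] min(16,15)*16=240 best=240 * → r--
[3,18] min(16,8)*15=120 best=240 → r--
[3,17] min(16,15)*14=210 best=240 → r--
[3,16] min(16,13)*13=169 best=240 → r--
[3,15] min(16,17)*12=192 best=240 → l++
[4,15] min(2,17)*11=22 best=240 → l++
[5,15] min(11,17)*10=110 best=240 → l++
[6,15] min(6,17)*9=54 best=240 → l++
[7,15] min(9,17)*8=72 best=240 → l++
[8,15] min(10,17)*7=70 best=240 → l++
[9,15] min(2,17)*6=12 best=240 → l++
[10,15] min(13,17)*5=65 best=240 → l++
[11,15] min(9,17)*4=36 best=240 → l++
[12,15] min(5,17)*3=15 best=240 → l++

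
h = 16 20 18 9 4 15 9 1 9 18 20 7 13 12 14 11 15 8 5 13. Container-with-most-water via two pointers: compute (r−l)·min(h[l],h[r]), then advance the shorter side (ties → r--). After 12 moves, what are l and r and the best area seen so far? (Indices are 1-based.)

[1,20] min(16,13)*19=247 best=247 * → r--
[1,19] min(16,5)*18=90 best=247 → r--
[1,18] min(16,8)*17=136 best=247 → r--
[1,17] min(16,15)*16=240 best=247 → r--
[1,16] min(16,11)*15=165 best=247 → r--
[1,15] min(16,14)*14=196 best=247 → r--
[1,14] min(16,12)*13=156 best=247 → r--
[1,13] min(16,13)*12=156 best=247 → r--
[1,12] min(16,7)*11=77 best=247 → r--
[1,11] min(16,20)*10=160 best=247 → l++
[2,11] min(20,20)*9=180 best=247 → r--
[2,10] min(20,18)*8=144 best=247 → r--

l=2, r=9, best area=247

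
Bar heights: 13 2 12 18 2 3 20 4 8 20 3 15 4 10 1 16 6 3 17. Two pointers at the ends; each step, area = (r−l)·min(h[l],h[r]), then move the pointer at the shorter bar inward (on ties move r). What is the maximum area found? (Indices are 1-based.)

max area = 255

[1,19] min(13,17)*18=234 best=234 * → l++
[2,19] min(2,17)*17=34 best=234 → l++
[3,19] min(12,17)*16=192 best=234 → l++
[4,19] min(18,17)*15=255 best=255 * → r--
[4,18] min(18,3)*14=42 best=255 → r--
[4,17] min(18,6)*13=78 best=255 → r--
[4,16] min(18,16)*12=192 best=255 → r--
[4,15] min(18,1)*11=11 best=255 → r--
[4,14] min(18,10)*10=100 best=255 → r--
[4,13] min(18,4)*9=36 best=255 → r--
[4,12] min(18,15)*8=120 best=255 → r--
[4,11] min(18,3)*7=21 best=255 → r--
[4,10] min(18,20)*6=108 best=255 → l++
[5,10] min(2,20)*5=10 best=255 → l++
[6,10] min(3,20)*4=12 best=255 → l++
[7,10] min(20,20)*3=60 best=255 → r--
[7,9] min(20,8)*2=16 best=255 → r--
[7,8] min(20,4)*1=4 best=255 → r--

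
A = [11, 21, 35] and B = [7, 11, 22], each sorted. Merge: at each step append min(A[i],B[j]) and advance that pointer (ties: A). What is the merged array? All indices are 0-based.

[7, 11, 11, 21, 22, 35]

[i=0,j=0] A[i]=11>B[j]=7 take 7 → j++
[i=0,j=1] A[i]=11<=B[j]=11 take 11 → i++
[i=1,j=1] A[i]=21>B[j]=11 take 11 → j++
[i=1,j=2] A[i]=21<=B[j]=22 take 21 → i++
[i=2,j=2] A[i]=35>B[j]=22 take 22 → j++
[i=2,j=3] B done, take A[i]=35 → i++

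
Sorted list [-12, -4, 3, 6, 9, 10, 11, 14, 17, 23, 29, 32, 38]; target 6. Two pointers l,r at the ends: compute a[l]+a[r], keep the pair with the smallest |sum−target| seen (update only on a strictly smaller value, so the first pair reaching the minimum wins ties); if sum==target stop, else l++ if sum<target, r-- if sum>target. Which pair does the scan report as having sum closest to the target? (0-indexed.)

pair (-4, 10) with sum 6 (|Δ|=0)

l=0 r=12: -12+38=26 d=20 *, r--
l=0 r=11: -12+32=20 d=14 *, r--
l=0 r=10: -12+29=17 d=11 *, r--
l=0 r=9: -12+23=11 d=5 *, r--
l=0 r=8: -12+17=5 d=1 *, l++
l=1 r=8: -4+17=13 d=7, r--
l=1 r=7: -4+14=10 d=4, r--
l=1 r=6: -4+11=7 d=1, r--
l=1 r=5: -4+10=6 d=0 *, stop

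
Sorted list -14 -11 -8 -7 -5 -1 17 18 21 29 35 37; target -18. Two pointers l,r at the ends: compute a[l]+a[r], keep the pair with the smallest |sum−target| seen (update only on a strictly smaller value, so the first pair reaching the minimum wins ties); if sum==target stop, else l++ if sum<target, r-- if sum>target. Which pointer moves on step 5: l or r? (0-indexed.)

l=0 r=11: -14+37=23 d=41 *, r--
l=0 r=10: -14+35=21 d=39 *, r--
l=0 r=9: -14+29=15 d=33 *, r--
l=0 r=8: -14+21=7 d=25 *, r--
l=0 r=7: -14+18=4 d=22 *, r--

r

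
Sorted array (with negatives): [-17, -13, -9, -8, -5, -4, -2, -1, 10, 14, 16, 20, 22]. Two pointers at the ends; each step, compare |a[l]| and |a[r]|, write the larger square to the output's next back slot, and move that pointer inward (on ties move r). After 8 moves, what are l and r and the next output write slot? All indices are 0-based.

l=3, r=7, next write slot=4

l=0 r=12: |-17|<=|22| out[12]=484, r--
l=0 r=11: |-17|<=|20| out[11]=400, r--
l=0 r=10: |-17|>|16| out[10]=289, l++
l=1 r=10: |-13|<=|16| out[9]=256, r--
l=1 r=9: |-13|<=|14| out[8]=196, r--
l=1 r=8: |-13|>|10| out[7]=169, l++
l=2 r=8: |-9|<=|10| out[6]=100, r--
l=2 r=7: |-9|>|-1| out[5]=81, l++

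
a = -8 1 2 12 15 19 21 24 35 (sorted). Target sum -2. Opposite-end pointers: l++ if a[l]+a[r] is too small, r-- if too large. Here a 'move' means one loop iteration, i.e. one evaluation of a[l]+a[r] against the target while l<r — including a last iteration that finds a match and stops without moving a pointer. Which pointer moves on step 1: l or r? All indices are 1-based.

[1,9] -8+35=27 >-2 → r--

r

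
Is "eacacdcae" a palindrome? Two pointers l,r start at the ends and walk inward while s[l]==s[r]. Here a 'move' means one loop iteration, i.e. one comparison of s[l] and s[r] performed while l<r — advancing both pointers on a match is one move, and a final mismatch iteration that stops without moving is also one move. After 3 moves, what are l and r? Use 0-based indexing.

l=3, r=5

l=0 r=8: 'e'=='e', l++,r--
l=1 r=7: 'a'=='a', l++,r--
l=2 r=6: 'c'=='c', l++,r--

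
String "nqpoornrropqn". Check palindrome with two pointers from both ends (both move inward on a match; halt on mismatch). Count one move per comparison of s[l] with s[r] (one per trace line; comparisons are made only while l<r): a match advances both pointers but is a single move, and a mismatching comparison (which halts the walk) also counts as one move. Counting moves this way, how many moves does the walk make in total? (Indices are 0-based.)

[0,12] 'n'=='n' → l++,r--
[1,11] 'q'=='q' → l++,r--
[2,10] 'p'=='p' → l++,r--
[3,9] 'o'=='o' → l++,r--
[4,8] 'o'!='r' → stop

5 moves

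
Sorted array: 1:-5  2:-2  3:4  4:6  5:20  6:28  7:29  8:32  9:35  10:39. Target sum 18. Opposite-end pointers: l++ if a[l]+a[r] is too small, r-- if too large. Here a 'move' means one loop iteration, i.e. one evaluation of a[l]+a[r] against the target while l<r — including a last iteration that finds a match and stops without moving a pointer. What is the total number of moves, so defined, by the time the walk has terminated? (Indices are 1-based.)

l=1 r=10: -5+39=34 >18, r--
l=1 r=9: -5+35=30 >18, r--
l=1 r=8: -5+32=27 >18, r--
l=1 r=7: -5+29=24 >18, r--
l=1 r=6: -5+28=23 >18, r--
l=1 r=5: -5+20=15 <18, l++
l=2 r=5: -2+20=18, found

7 moves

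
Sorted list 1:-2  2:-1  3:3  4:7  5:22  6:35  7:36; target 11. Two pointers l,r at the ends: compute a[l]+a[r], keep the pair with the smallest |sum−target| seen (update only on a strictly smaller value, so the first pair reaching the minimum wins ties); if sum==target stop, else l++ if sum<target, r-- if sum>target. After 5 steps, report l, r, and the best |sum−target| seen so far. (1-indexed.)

l=1 r=7: -2+36=34 d=23 *, r--
l=1 r=6: -2+35=33 d=22 *, r--
l=1 r=5: -2+22=20 d=9 *, r--
l=1 r=4: -2+7=5 d=6 *, l++
l=2 r=4: -1+7=6 d=5 *, l++

l=3, r=4, best |Δ|=5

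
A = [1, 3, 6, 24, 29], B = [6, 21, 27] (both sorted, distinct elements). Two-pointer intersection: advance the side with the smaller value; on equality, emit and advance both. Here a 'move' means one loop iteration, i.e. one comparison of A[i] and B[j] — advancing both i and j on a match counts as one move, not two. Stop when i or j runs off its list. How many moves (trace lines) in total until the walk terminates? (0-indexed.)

6 moves

i=0 j=0: 1<6, i++
i=1 j=0: 3<6, i++
i=2 j=0: 6==6 emit, i++,j++
i=3 j=1: 24>21, j++
i=3 j=2: 24<27, i++
i=4 j=2: 29>27, j++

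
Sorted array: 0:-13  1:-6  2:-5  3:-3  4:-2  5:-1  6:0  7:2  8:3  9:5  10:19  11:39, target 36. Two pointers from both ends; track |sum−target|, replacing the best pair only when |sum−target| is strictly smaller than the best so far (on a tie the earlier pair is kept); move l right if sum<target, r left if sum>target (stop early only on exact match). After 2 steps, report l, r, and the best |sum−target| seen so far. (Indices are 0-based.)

l=2, r=11, best |Δ|=3

[0,11] -13+39=26 d=10 * → l++
[1,11] -6+39=33 d=3 * → l++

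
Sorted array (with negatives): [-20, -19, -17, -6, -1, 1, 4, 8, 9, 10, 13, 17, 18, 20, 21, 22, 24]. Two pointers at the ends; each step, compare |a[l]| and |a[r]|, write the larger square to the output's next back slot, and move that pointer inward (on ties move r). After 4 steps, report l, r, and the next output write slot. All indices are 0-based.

l=0, r=12, next write slot=12

l=0 r=16: |-20|<=|24| out[16]=576, r--
l=0 r=15: |-20|<=|22| out[15]=484, r--
l=0 r=14: |-20|<=|21| out[14]=441, r--
l=0 r=13: |-20|<=|20| out[13]=400, r--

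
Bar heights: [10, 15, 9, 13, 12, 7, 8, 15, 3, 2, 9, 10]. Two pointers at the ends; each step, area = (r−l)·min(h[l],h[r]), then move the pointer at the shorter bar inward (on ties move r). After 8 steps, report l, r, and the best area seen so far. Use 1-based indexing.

l=1 r=12: min(10,10)*11=110 best=110 *, r--
l=1 r=11: min(10,9)*10=90 best=110, r--
l=1 r=10: min(10,2)*9=18 best=110, r--
l=1 r=9: min(10,3)*8=24 best=110, r--
l=1 r=8: min(10,15)*7=70 best=110, l++
l=2 r=8: min(15,15)*6=90 best=110, r--
l=2 r=7: min(15,8)*5=40 best=110, r--
l=2 r=6: min(15,7)*4=28 best=110, r--

l=2, r=5, best area=110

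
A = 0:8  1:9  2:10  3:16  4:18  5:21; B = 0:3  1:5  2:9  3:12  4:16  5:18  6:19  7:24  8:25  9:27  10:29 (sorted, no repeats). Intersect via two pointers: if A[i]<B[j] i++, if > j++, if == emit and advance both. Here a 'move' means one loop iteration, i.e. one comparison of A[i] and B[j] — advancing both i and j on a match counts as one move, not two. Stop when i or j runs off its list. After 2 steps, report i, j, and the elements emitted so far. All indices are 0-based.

i=0 j=0: 8>3, j++
i=0 j=1: 8>5, j++

i=0, j=2, emitted=[]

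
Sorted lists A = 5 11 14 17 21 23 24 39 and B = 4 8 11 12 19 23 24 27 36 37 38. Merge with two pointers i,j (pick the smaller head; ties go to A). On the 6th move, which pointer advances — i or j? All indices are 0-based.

[i=0,j=0] A[i]=5>B[j]=4 take 4 → j++
[i=0,j=1] A[i]=5<=B[j]=8 take 5 → i++
[i=1,j=1] A[i]=11>B[j]=8 take 8 → j++
[i=1,j=2] A[i]=11<=B[j]=11 take 11 → i++
[i=2,j=2] A[i]=14>B[j]=11 take 11 → j++
[i=2,j=3] A[i]=14>B[j]=12 take 12 → j++

j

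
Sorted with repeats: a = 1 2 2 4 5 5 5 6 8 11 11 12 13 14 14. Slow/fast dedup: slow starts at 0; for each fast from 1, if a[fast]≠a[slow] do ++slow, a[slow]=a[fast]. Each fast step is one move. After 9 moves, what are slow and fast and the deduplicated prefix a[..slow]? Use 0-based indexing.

slow=6, fast=10, prefix=[1, 2, 4, 5, 6, 8, 11]

(s=0,f=1) a[fast]=2≠a[slow]=1 write a[1]=2 → slow++,fast++
(s=1,f=2) a[fast]=2=a[slow] dup → fast++
(s=1,f=3) a[fast]=4≠a[slow]=2 write a[2]=4 → slow++,fast++
(s=2,f=4) a[fast]=5≠a[slow]=4 write a[3]=5 → slow++,fast++
(s=3,f=5) a[fast]=5=a[slow] dup → fast++
(s=3,f=6) a[fast]=5=a[slow] dup → fast++
(s=3,f=7) a[fast]=6≠a[slow]=5 write a[4]=6 → slow++,fast++
(s=4,f=8) a[fast]=8≠a[slow]=6 write a[5]=8 → slow++,fast++
(s=5,f=9) a[fast]=11≠a[slow]=8 write a[6]=11 → slow++,fast++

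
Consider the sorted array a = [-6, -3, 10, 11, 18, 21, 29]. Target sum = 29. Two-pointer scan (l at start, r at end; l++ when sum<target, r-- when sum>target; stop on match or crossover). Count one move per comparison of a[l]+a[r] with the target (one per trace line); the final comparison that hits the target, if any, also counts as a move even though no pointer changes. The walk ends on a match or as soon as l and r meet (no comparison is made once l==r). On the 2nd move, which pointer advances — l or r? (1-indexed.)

l

[1,7] -6+29=23 <29 → l++
[2,7] -3+29=26 <29 → l++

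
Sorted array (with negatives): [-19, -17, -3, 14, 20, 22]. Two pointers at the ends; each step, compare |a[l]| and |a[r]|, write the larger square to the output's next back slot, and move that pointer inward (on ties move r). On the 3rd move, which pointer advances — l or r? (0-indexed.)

l

[0,5] |-19|<=|22| out[5]=484 → r--
[0,4] |-19|<=|20| out[4]=400 → r--
[0,3] |-19|>|14| out[3]=361 → l++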